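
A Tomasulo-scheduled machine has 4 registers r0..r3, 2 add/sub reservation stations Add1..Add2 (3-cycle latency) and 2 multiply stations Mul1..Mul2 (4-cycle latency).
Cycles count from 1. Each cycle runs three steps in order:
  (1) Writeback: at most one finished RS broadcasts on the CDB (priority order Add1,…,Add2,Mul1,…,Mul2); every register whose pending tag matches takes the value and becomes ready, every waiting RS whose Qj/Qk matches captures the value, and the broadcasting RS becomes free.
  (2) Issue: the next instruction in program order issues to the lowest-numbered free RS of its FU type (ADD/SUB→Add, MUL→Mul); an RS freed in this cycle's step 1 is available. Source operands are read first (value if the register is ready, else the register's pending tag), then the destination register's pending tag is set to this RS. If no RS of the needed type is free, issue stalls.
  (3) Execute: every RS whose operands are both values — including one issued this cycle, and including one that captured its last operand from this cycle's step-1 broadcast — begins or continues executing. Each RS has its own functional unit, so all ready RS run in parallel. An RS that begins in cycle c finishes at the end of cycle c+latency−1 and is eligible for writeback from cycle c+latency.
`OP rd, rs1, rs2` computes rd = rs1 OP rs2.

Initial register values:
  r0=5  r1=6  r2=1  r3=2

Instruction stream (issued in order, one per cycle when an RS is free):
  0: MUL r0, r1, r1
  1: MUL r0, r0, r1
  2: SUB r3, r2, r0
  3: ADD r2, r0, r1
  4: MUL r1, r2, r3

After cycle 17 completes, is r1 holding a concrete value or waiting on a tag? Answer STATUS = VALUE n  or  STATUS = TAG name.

STATUS = VALUE -47730

c1: issue MUL r0<-Mul1 | r0:Mul1,r1:6,r2:1,r3:2
c2: issue MUL r0<-Mul2 | r0:Mul2,r1:6,r2:1,r3:2
c3: issue SUB r3<-Add1 | r0:Mul2,r1:6,r2:1,r3:Add1
c4: issue ADD r2<-Add2 | r0:Mul2,r1:6,r2:Add2,r3:Add1
c5: CDB Mul1=36; issue MUL r1<-Mul1 | r0:Mul2,r1:Mul1,r2:Add2,r3:Add1
c6: - | r0:Mul2,r1:Mul1,r2:Add2,r3:Add1
c7: - | r0:Mul2,r1:Mul1,r2:Add2,r3:Add1
c8: - | r0:Mul2,r1:Mul1,r2:Add2,r3:Add1
c9: CDB Mul2=216 | r0:216,r1:Mul1,r2:Add2,r3:Add1
c10: - | r0:216,r1:Mul1,r2:Add2,r3:Add1
c11: - | r0:216,r1:Mul1,r2:Add2,r3:Add1
c12: CDB Add1=-215 | r0:216,r1:Mul1,r2:Add2,r3:-215
c13: CDB Add2=222 | r0:216,r1:Mul1,r2:222,r3:-215
c14: - | r0:216,r1:Mul1,r2:222,r3:-215
c15: - | r0:216,r1:Mul1,r2:222,r3:-215
c16: - | r0:216,r1:Mul1,r2:222,r3:-215
c17: CDB Mul1=-47730 | r0:216,r1:-47730,r2:222,r3:-215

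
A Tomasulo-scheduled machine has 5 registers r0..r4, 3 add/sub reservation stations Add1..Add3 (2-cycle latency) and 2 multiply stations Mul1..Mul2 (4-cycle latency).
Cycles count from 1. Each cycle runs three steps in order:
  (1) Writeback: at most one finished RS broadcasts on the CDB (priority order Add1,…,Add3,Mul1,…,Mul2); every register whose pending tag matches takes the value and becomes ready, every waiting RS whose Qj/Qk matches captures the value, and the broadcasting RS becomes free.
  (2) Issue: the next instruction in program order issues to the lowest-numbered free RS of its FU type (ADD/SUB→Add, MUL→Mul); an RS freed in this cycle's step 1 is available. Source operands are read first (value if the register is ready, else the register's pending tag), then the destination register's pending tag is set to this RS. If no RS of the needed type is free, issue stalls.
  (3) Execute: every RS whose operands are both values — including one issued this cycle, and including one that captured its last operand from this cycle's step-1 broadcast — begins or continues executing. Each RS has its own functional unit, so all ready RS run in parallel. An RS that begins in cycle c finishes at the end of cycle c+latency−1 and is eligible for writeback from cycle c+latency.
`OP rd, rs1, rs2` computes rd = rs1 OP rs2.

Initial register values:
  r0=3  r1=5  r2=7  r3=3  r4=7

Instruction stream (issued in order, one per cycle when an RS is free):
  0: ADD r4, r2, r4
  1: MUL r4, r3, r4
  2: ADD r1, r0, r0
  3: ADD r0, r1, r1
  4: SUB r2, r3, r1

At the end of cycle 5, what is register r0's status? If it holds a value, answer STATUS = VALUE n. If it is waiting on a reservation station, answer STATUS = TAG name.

cycle 1: issue ADD r4<-Add1 // r0:3,r1:5,r2:7,r3:3,r4:Add1
cycle 2: issue MUL r4<-Mul1 // r0:3,r1:5,r2:7,r3:3,r4:Mul1
cycle 3: CDB Add1=14; issue ADD r1<-Add1 // r0:3,r1:Add1,r2:7,r3:3,r4:Mul1
cycle 4: issue ADD r0<-Add2 // r0:Add2,r1:Add1,r2:7,r3:3,r4:Mul1
cycle 5: CDB Add1=6; issue SUB r2<-Add1 // r0:Add2,r1:6,r2:Add1,r3:3,r4:Mul1

STATUS = TAG Add2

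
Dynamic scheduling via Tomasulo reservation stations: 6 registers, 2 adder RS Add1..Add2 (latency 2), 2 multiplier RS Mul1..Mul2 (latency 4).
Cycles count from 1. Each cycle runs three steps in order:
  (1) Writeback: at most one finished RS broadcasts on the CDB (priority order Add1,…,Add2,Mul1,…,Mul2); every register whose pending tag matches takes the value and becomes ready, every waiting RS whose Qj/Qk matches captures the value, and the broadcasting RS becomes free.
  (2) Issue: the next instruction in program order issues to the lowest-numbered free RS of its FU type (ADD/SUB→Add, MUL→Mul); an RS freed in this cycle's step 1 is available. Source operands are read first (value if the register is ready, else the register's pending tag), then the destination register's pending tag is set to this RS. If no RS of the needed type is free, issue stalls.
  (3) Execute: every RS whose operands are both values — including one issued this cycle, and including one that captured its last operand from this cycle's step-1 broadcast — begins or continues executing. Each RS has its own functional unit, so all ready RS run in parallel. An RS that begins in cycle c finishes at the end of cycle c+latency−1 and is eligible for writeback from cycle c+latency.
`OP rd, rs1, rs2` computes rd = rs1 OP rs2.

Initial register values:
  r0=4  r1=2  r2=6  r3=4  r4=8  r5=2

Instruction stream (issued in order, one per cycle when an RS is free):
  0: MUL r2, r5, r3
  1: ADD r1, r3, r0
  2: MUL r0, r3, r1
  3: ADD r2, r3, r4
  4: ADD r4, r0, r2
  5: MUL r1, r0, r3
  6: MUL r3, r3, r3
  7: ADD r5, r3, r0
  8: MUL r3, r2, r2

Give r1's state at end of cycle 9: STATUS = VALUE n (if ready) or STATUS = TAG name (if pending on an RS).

cycle 1: issue MUL r2<-Mul1 // r0:4,r1:2,r2:Mul1,r3:4,r4:8,r5:2
cycle 2: issue ADD r1<-Add1 // r0:4,r1:Add1,r2:Mul1,r3:4,r4:8,r5:2
cycle 3: issue MUL r0<-Mul2 // r0:Mul2,r1:Add1,r2:Mul1,r3:4,r4:8,r5:2
cycle 4: CDB Add1=8; issue ADD r2<-Add1 // r0:Mul2,r1:8,r2:Add1,r3:4,r4:8,r5:2
cycle 5: CDB Mul1=8; issue ADD r4<-Add2 // r0:Mul2,r1:8,r2:Add1,r3:4,r4:Add2,r5:2
cycle 6: CDB Add1=12; issue MUL r1<-Mul1 // r0:Mul2,r1:Mul1,r2:12,r3:4,r4:Add2,r5:2
cycle 7: stall // r0:Mul2,r1:Mul1,r2:12,r3:4,r4:Add2,r5:2
cycle 8: CDB Mul2=32; issue MUL r3<-Mul2 // r0:32,r1:Mul1,r2:12,r3:Mul2,r4:Add2,r5:2
cycle 9: issue ADD r5<-Add1 // r0:32,r1:Mul1,r2:12,r3:Mul2,r4:Add2,r5:Add1

STATUS = TAG Mul1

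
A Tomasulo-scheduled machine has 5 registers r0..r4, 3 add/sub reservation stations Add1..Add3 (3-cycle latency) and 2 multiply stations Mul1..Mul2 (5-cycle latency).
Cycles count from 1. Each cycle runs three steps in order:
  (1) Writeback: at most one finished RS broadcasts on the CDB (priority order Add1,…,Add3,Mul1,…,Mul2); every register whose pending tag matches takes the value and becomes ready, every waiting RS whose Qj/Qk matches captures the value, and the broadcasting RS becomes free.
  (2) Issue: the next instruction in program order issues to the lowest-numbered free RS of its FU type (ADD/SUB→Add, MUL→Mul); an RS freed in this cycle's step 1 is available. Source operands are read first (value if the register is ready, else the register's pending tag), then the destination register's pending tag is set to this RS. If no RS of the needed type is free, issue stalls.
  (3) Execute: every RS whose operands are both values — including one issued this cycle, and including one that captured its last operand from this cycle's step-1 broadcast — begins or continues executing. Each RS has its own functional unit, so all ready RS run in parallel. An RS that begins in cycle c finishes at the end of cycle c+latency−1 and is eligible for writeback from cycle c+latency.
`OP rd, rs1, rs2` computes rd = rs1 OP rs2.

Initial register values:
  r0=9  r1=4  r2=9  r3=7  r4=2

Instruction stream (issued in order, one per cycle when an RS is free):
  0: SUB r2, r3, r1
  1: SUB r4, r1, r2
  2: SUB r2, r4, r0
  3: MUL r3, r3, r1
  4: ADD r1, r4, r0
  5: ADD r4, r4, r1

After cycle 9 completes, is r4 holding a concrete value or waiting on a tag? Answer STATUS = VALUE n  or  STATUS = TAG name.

  c1: issue SUB r2<-Add1  regs: r0:9,r1:4,r2:Add1,r3:7,r4:2
  c2: issue SUB r4<-Add2  regs: r0:9,r1:4,r2:Add1,r3:7,r4:Add2
  c3: issue SUB r2<-Add3  regs: r0:9,r1:4,r2:Add3,r3:7,r4:Add2
  c4: CDB Add1=3; issue MUL r3<-Mul1  regs: r0:9,r1:4,r2:Add3,r3:Mul1,r4:Add2
  c5: issue ADD r1<-Add1  regs: r0:9,r1:Add1,r2:Add3,r3:Mul1,r4:Add2
  c6: stall  regs: r0:9,r1:Add1,r2:Add3,r3:Mul1,r4:Add2
  c7: CDB Add2=1; issue ADD r4<-Add2  regs: r0:9,r1:Add1,r2:Add3,r3:Mul1,r4:Add2
  c8: -  regs: r0:9,r1:Add1,r2:Add3,r3:Mul1,r4:Add2
  c9: CDB Mul1=28  regs: r0:9,r1:Add1,r2:Add3,r3:28,r4:Add2

STATUS = TAG Add2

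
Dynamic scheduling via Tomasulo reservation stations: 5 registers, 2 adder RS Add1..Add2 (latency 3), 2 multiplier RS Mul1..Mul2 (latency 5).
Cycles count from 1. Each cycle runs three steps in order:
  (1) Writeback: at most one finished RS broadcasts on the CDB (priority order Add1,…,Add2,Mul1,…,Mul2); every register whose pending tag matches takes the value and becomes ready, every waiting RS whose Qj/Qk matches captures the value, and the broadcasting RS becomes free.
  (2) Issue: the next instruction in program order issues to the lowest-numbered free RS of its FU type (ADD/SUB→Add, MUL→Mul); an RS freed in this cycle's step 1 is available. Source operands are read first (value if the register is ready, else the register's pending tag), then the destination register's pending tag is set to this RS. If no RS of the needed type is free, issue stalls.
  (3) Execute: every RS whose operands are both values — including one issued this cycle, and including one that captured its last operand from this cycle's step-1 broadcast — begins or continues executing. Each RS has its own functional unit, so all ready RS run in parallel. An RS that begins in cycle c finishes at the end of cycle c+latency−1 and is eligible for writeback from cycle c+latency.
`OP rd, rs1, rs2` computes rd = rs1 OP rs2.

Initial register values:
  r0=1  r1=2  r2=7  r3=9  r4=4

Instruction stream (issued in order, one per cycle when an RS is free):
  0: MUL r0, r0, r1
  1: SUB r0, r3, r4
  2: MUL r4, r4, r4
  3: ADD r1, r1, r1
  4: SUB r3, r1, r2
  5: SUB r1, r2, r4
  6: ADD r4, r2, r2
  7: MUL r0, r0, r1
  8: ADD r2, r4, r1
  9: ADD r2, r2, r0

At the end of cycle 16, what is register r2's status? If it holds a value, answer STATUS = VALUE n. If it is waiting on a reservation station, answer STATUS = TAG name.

c1: issue MUL r0<-Mul1 | r0:Mul1,r1:2,r2:7,r3:9,r4:4
c2: issue SUB r0<-Add1 | r0:Add1,r1:2,r2:7,r3:9,r4:4
c3: issue MUL r4<-Mul2 | r0:Add1,r1:2,r2:7,r3:9,r4:Mul2
c4: issue ADD r1<-Add2 | r0:Add1,r1:Add2,r2:7,r3:9,r4:Mul2
c5: CDB Add1=5; issue SUB r3<-Add1 | r0:5,r1:Add2,r2:7,r3:Add1,r4:Mul2
c6: CDB Mul1=2; stall | r0:5,r1:Add2,r2:7,r3:Add1,r4:Mul2
c7: CDB Add2=4; issue SUB r1<-Add2 | r0:5,r1:Add2,r2:7,r3:Add1,r4:Mul2
c8: CDB Mul2=16; stall | r0:5,r1:Add2,r2:7,r3:Add1,r4:16
c9: stall | r0:5,r1:Add2,r2:7,r3:Add1,r4:16
c10: CDB Add1=-3; issue ADD r4<-Add1 | r0:5,r1:Add2,r2:7,r3:-3,r4:Add1
c11: CDB Add2=-9; issue MUL r0<-Mul1 | r0:Mul1,r1:-9,r2:7,r3:-3,r4:Add1
c12: issue ADD r2<-Add2 | r0:Mul1,r1:-9,r2:Add2,r3:-3,r4:Add1
c13: CDB Add1=14; issue ADD r2<-Add1 | r0:Mul1,r1:-9,r2:Add1,r3:-3,r4:14
c14: - | r0:Mul1,r1:-9,r2:Add1,r3:-3,r4:14
c15: - | r0:Mul1,r1:-9,r2:Add1,r3:-3,r4:14
c16: CDB Add2=5 | r0:Mul1,r1:-9,r2:Add1,r3:-3,r4:14

STATUS = TAG Add1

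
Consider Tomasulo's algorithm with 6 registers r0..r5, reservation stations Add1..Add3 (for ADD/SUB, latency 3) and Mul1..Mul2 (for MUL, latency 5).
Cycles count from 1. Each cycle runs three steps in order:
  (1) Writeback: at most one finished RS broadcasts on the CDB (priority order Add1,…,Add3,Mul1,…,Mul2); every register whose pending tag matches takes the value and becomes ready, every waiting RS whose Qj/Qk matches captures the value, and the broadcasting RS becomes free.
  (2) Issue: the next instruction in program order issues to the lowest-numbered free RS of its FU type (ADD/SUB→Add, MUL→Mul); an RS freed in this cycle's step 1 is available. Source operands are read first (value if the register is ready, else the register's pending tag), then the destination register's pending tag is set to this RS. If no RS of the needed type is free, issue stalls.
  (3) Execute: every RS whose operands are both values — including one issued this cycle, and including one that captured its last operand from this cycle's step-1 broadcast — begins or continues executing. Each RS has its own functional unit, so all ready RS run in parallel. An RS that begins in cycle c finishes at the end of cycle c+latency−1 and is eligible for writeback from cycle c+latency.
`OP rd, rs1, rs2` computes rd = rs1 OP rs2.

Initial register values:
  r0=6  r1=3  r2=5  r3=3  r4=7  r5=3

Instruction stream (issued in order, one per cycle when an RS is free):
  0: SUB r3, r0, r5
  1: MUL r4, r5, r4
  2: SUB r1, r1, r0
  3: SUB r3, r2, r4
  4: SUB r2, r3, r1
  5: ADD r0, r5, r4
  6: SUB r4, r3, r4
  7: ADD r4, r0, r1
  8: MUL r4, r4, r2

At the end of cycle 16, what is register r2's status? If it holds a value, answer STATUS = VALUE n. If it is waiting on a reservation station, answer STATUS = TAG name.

STATUS = VALUE -13

cycle 1: issue SUB r3<-Add1 // r0:6,r1:3,r2:5,r3:Add1,r4:7,r5:3
cycle 2: issue MUL r4<-Mul1 // r0:6,r1:3,r2:5,r3:Add1,r4:Mul1,r5:3
cycle 3: issue SUB r1<-Add2 // r0:6,r1:Add2,r2:5,r3:Add1,r4:Mul1,r5:3
cycle 4: CDB Add1=3; issue SUB r3<-Add1 // r0:6,r1:Add2,r2:5,r3:Add1,r4:Mul1,r5:3
cycle 5: issue SUB r2<-Add3 // r0:6,r1:Add2,r2:Add3,r3:Add1,r4:Mul1,r5:3
cycle 6: CDB Add2=-3; issue ADD r0<-Add2 // r0:Add2,r1:-3,r2:Add3,r3:Add1,r4:Mul1,r5:3
cycle 7: CDB Mul1=21; stall // r0:Add2,r1:-3,r2:Add3,r3:Add1,r4:21,r5:3
cycle 8: stall // r0:Add2,r1:-3,r2:Add3,r3:Add1,r4:21,r5:3
cycle 9: stall // r0:Add2,r1:-3,r2:Add3,r3:Add1,r4:21,r5:3
cycle 10: CDB Add1=-16; issue SUB r4<-Add1 // r0:Add2,r1:-3,r2:Add3,r3:-16,r4:Add1,r5:3
cycle 11: CDB Add2=24; issue ADD r4<-Add2 // r0:24,r1:-3,r2:Add3,r3:-16,r4:Add2,r5:3
cycle 12: issue MUL r4<-Mul1 // r0:24,r1:-3,r2:Add3,r3:-16,r4:Mul1,r5:3
cycle 13: CDB Add1=-37 // r0:24,r1:-3,r2:Add3,r3:-16,r4:Mul1,r5:3
cycle 14: CDB Add2=21 // r0:24,r1:-3,r2:Add3,r3:-16,r4:Mul1,r5:3
cycle 15: CDB Add3=-13 // r0:24,r1:-3,r2:-13,r3:-16,r4:Mul1,r5:3
cycle 16: - // r0:24,r1:-3,r2:-13,r3:-16,r4:Mul1,r5:3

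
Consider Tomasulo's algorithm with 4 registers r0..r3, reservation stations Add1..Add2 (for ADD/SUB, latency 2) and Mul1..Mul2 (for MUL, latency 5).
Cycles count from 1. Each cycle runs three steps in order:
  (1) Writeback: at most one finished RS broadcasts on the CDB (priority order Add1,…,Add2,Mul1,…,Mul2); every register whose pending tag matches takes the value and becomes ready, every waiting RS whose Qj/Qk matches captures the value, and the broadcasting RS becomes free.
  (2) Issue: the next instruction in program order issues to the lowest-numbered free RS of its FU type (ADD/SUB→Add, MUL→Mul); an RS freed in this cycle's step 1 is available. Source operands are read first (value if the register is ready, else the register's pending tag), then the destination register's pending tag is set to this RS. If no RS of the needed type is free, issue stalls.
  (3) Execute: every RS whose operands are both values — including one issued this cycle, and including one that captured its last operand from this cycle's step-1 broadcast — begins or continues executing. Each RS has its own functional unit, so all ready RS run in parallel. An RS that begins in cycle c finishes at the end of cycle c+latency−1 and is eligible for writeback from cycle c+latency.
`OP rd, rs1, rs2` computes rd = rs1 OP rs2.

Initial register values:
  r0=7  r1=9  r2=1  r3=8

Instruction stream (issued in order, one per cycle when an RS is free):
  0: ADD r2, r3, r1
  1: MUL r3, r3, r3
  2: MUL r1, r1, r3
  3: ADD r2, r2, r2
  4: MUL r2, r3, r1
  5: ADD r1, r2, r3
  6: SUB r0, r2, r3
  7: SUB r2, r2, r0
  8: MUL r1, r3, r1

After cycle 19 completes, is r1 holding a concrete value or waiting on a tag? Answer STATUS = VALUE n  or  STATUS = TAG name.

STATUS = VALUE 36928

  c1: issue ADD r2<-Add1  regs: r0:7,r1:9,r2:Add1,r3:8
  c2: issue MUL r3<-Mul1  regs: r0:7,r1:9,r2:Add1,r3:Mul1
  c3: CDB Add1=17; issue MUL r1<-Mul2  regs: r0:7,r1:Mul2,r2:17,r3:Mul1
  c4: issue ADD r2<-Add1  regs: r0:7,r1:Mul2,r2:Add1,r3:Mul1
  c5: stall  regs: r0:7,r1:Mul2,r2:Add1,r3:Mul1
  c6: CDB Add1=34; stall  regs: r0:7,r1:Mul2,r2:34,r3:Mul1
  c7: CDB Mul1=64; issue MUL r2<-Mul1  regs: r0:7,r1:Mul2,r2:Mul1,r3:64
  c8: issue ADD r1<-Add1  regs: r0:7,r1:Add1,r2:Mul1,r3:64
  c9: issue SUB r0<-Add2  regs: r0:Add2,r1:Add1,r2:Mul1,r3:64
  c10: stall  regs: r0:Add2,r1:Add1,r2:Mul1,r3:64
  c11: stall  regs: r0:Add2,r1:Add1,r2:Mul1,r3:64
  c12: CDB Mul2=576; stall  regs: r0:Add2,r1:Add1,r2:Mul1,r3:64
  c13: stall  regs: r0:Add2,r1:Add1,r2:Mul1,r3:64
  c14: stall  regs: r0:Add2,r1:Add1,r2:Mul1,r3:64
  c15: stall  regs: r0:Add2,r1:Add1,r2:Mul1,r3:64
  c16: stall  regs: r0:Add2,r1:Add1,r2:Mul1,r3:64
  c17: CDB Mul1=36864; stall  regs: r0:Add2,r1:Add1,r2:36864,r3:64
  c18: stall  regs: r0:Add2,r1:Add1,r2:36864,r3:64
  c19: CDB Add1=36928; issue SUB r2<-Add1  regs: r0:Add2,r1:36928,r2:Add1,r3:64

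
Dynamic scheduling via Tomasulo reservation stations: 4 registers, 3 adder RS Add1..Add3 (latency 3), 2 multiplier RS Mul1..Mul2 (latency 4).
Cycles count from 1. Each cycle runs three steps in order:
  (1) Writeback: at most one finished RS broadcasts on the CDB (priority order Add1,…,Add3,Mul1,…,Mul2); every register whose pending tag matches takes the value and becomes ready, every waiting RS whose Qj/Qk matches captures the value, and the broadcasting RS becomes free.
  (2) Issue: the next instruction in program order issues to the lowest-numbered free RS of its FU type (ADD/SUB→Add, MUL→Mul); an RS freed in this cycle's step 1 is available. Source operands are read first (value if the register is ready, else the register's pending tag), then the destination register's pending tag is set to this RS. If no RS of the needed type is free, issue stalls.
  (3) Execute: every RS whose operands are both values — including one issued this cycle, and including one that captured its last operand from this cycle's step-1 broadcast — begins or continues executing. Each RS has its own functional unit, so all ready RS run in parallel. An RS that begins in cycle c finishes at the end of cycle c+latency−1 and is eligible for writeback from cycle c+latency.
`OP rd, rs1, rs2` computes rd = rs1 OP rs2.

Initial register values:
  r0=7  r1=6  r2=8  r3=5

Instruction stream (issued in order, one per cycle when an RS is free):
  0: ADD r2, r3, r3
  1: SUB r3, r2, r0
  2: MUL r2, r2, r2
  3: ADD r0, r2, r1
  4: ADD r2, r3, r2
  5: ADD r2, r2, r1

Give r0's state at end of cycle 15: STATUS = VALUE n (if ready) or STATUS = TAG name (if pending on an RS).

cycle 1: issue ADD r2<-Add1 // r0:7,r1:6,r2:Add1,r3:5
cycle 2: issue SUB r3<-Add2 // r0:7,r1:6,r2:Add1,r3:Add2
cycle 3: issue MUL r2<-Mul1 // r0:7,r1:6,r2:Mul1,r3:Add2
cycle 4: CDB Add1=10; issue ADD r0<-Add1 // r0:Add1,r1:6,r2:Mul1,r3:Add2
cycle 5: issue ADD r2<-Add3 // r0:Add1,r1:6,r2:Add3,r3:Add2
cycle 6: stall // r0:Add1,r1:6,r2:Add3,r3:Add2
cycle 7: CDB Add2=3; issue ADD r2<-Add2 // r0:Add1,r1:6,r2:Add2,r3:3
cycle 8: CDB Mul1=100 // r0:Add1,r1:6,r2:Add2,r3:3
cycle 9: - // r0:Add1,r1:6,r2:Add2,r3:3
cycle 10: - // r0:Add1,r1:6,r2:Add2,r3:3
cycle 11: CDB Add1=106 // r0:106,r1:6,r2:Add2,r3:3
cycle 12: CDB Add3=103 // r0:106,r1:6,r2:Add2,r3:3
cycle 13: - // r0:106,r1:6,r2:Add2,r3:3
cycle 14: - // r0:106,r1:6,r2:Add2,r3:3
cycle 15: CDB Add2=109 // r0:106,r1:6,r2:109,r3:3

STATUS = VALUE 106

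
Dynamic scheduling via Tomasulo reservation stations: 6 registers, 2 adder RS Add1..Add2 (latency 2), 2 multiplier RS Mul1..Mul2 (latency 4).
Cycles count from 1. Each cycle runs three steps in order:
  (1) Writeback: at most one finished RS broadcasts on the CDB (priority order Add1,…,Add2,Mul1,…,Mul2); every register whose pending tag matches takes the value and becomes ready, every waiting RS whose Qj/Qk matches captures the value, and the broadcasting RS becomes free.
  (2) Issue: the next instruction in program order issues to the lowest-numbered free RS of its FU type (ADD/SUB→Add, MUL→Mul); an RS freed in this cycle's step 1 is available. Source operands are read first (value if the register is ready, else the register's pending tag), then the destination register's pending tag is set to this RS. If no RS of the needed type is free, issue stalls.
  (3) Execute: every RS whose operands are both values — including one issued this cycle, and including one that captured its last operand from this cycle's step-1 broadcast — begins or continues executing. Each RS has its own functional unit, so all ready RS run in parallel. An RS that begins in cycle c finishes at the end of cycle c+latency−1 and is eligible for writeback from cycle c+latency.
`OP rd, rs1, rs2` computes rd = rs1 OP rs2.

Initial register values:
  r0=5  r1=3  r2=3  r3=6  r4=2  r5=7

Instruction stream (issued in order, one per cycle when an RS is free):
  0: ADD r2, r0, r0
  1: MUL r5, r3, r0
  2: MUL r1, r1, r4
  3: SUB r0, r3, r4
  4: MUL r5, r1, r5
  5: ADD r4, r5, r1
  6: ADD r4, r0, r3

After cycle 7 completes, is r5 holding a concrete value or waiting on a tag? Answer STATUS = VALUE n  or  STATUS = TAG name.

  c1: issue ADD r2<-Add1  regs: r0:5,r1:3,r2:Add1,r3:6,r4:2,r5:7
  c2: issue MUL r5<-Mul1  regs: r0:5,r1:3,r2:Add1,r3:6,r4:2,r5:Mul1
  c3: CDB Add1=10; issue MUL r1<-Mul2  regs: r0:5,r1:Mul2,r2:10,r3:6,r4:2,r5:Mul1
  c4: issue SUB r0<-Add1  regs: r0:Add1,r1:Mul2,r2:10,r3:6,r4:2,r5:Mul1
  c5: stall  regs: r0:Add1,r1:Mul2,r2:10,r3:6,r4:2,r5:Mul1
  c6: CDB Add1=4; stall  regs: r0:4,r1:Mul2,r2:10,r3:6,r4:2,r5:Mul1
  c7: CDB Mul1=30; issue MUL r5<-Mul1  regs: r0:4,r1:Mul2,r2:10,r3:6,r4:2,r5:Mul1

STATUS = TAG Mul1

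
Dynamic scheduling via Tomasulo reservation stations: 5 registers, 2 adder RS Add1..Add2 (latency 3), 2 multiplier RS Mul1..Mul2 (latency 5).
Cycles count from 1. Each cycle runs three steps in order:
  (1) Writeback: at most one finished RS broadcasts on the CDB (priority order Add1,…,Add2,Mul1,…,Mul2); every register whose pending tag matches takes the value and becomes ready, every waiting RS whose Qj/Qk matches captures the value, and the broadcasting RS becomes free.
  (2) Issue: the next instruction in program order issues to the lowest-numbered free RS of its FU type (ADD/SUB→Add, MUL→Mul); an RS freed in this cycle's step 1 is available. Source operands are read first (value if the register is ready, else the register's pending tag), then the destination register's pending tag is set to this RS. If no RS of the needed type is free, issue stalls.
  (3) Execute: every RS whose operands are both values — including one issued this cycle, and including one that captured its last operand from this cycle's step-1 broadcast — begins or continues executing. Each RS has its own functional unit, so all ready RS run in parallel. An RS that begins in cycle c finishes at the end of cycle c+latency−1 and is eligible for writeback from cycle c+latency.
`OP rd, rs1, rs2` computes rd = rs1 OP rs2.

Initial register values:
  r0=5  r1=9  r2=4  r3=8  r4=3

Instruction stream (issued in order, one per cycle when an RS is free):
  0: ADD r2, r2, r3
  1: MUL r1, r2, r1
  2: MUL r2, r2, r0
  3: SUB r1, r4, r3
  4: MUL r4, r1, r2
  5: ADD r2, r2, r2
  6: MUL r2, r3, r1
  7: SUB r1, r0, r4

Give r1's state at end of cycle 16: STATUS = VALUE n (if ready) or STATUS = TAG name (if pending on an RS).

c1: issue ADD r2<-Add1 | r0:5,r1:9,r2:Add1,r3:8,r4:3
c2: issue MUL r1<-Mul1 | r0:5,r1:Mul1,r2:Add1,r3:8,r4:3
c3: issue MUL r2<-Mul2 | r0:5,r1:Mul1,r2:Mul2,r3:8,r4:3
c4: CDB Add1=12; issue SUB r1<-Add1 | r0:5,r1:Add1,r2:Mul2,r3:8,r4:3
c5: stall | r0:5,r1:Add1,r2:Mul2,r3:8,r4:3
c6: stall | r0:5,r1:Add1,r2:Mul2,r3:8,r4:3
c7: CDB Add1=-5; stall | r0:5,r1:-5,r2:Mul2,r3:8,r4:3
c8: stall | r0:5,r1:-5,r2:Mul2,r3:8,r4:3
c9: CDB Mul1=108; issue MUL r4<-Mul1 | r0:5,r1:-5,r2:Mul2,r3:8,r4:Mul1
c10: CDB Mul2=60; issue ADD r2<-Add1 | r0:5,r1:-5,r2:Add1,r3:8,r4:Mul1
c11: issue MUL r2<-Mul2 | r0:5,r1:-5,r2:Mul2,r3:8,r4:Mul1
c12: issue SUB r1<-Add2 | r0:5,r1:Add2,r2:Mul2,r3:8,r4:Mul1
c13: CDB Add1=120 | r0:5,r1:Add2,r2:Mul2,r3:8,r4:Mul1
c14: - | r0:5,r1:Add2,r2:Mul2,r3:8,r4:Mul1
c15: CDB Mul1=-300 | r0:5,r1:Add2,r2:Mul2,r3:8,r4:-300
c16: CDB Mul2=-40 | r0:5,r1:Add2,r2:-40,r3:8,r4:-300

STATUS = TAG Add2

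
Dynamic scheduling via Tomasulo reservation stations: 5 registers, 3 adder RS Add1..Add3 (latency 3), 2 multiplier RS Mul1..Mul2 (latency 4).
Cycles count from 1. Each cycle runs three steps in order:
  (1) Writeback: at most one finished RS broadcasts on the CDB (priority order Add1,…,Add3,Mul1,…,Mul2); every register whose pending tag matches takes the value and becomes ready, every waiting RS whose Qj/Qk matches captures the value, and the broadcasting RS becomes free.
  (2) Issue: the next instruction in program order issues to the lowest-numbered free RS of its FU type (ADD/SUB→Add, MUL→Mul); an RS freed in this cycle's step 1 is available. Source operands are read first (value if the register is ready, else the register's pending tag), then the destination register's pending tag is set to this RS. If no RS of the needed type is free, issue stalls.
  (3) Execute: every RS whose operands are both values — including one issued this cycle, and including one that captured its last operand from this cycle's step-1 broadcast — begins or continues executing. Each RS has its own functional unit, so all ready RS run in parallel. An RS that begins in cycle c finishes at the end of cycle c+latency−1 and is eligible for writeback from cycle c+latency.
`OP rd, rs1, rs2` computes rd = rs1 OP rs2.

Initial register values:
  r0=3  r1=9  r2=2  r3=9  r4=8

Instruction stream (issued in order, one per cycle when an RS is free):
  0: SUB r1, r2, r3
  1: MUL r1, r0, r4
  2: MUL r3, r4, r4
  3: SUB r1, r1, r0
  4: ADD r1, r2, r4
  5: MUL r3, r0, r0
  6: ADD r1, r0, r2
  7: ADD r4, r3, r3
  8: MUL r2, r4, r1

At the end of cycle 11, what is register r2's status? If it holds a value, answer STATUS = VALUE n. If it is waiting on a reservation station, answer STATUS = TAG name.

c1: issue SUB r1<-Add1 | r0:3,r1:Add1,r2:2,r3:9,r4:8
c2: issue MUL r1<-Mul1 | r0:3,r1:Mul1,r2:2,r3:9,r4:8
c3: issue MUL r3<-Mul2 | r0:3,r1:Mul1,r2:2,r3:Mul2,r4:8
c4: CDB Add1=-7; issue SUB r1<-Add1 | r0:3,r1:Add1,r2:2,r3:Mul2,r4:8
c5: issue ADD r1<-Add2 | r0:3,r1:Add2,r2:2,r3:Mul2,r4:8
c6: CDB Mul1=24; issue MUL r3<-Mul1 | r0:3,r1:Add2,r2:2,r3:Mul1,r4:8
c7: CDB Mul2=64; issue ADD r1<-Add3 | r0:3,r1:Add3,r2:2,r3:Mul1,r4:8
c8: CDB Add2=10; issue ADD r4<-Add2 | r0:3,r1:Add3,r2:2,r3:Mul1,r4:Add2
c9: CDB Add1=21; issue MUL r2<-Mul2 | r0:3,r1:Add3,r2:Mul2,r3:Mul1,r4:Add2
c10: CDB Add3=5 | r0:3,r1:5,r2:Mul2,r3:Mul1,r4:Add2
c11: CDB Mul1=9 | r0:3,r1:5,r2:Mul2,r3:9,r4:Add2

STATUS = TAG Mul2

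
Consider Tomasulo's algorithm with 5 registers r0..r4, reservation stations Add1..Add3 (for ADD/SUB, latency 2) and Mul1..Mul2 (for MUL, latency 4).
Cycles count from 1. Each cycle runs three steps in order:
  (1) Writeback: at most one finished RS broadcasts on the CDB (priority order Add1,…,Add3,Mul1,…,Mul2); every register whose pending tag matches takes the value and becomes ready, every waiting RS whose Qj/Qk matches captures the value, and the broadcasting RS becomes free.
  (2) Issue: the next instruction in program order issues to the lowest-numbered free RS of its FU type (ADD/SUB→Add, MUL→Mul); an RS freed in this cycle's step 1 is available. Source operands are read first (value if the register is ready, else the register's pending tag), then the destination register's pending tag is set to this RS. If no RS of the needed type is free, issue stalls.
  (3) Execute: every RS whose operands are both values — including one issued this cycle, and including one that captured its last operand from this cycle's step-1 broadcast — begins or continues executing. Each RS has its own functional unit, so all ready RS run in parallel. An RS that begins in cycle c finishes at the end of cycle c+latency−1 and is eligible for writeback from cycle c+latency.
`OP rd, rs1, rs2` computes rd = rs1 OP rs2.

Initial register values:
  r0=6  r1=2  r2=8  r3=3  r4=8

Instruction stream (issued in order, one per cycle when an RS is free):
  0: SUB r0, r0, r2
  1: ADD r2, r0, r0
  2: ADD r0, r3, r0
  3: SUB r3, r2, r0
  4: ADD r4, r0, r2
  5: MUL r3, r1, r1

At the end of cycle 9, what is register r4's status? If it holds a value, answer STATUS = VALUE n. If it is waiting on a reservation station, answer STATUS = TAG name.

cycle 1: issue SUB r0<-Add1 // r0:Add1,r1:2,r2:8,r3:3,r4:8
cycle 2: issue ADD r2<-Add2 // r0:Add1,r1:2,r2:Add2,r3:3,r4:8
cycle 3: CDB Add1=-2; issue ADD r0<-Add1 // r0:Add1,r1:2,r2:Add2,r3:3,r4:8
cycle 4: issue SUB r3<-Add3 // r0:Add1,r1:2,r2:Add2,r3:Add3,r4:8
cycle 5: CDB Add1=1; issue ADD r4<-Add1 // r0:1,r1:2,r2:Add2,r3:Add3,r4:Add1
cycle 6: CDB Add2=-4; issue MUL r3<-Mul1 // r0:1,r1:2,r2:-4,r3:Mul1,r4:Add1
cycle 7: - // r0:1,r1:2,r2:-4,r3:Mul1,r4:Add1
cycle 8: CDB Add1=-3 // r0:1,r1:2,r2:-4,r3:Mul1,r4:-3
cycle 9: CDB Add3=-5 // r0:1,r1:2,r2:-4,r3:Mul1,r4:-3

STATUS = VALUE -3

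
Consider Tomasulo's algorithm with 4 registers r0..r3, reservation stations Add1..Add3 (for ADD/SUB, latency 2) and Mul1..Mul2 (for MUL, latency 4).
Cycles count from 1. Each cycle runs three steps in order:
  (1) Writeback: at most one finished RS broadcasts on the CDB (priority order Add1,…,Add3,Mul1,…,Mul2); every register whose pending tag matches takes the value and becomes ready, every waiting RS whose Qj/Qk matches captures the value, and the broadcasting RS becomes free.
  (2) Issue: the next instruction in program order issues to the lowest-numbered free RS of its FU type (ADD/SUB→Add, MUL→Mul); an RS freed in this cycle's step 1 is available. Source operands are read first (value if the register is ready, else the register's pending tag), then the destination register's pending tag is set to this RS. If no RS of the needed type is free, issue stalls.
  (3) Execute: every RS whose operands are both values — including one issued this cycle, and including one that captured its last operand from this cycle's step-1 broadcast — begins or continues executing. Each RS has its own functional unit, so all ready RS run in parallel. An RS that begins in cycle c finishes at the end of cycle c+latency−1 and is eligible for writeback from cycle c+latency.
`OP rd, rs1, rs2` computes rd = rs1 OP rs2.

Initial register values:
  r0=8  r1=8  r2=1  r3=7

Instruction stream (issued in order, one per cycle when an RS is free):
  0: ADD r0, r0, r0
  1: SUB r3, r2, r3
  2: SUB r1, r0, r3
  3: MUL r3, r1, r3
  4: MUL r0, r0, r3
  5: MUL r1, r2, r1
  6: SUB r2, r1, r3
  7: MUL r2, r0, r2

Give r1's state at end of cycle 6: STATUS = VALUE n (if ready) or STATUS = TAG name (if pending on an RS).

STATUS = VALUE 22

  c1: issue ADD r0<-Add1  regs: r0:Add1,r1:8,r2:1,r3:7
  c2: issue SUB r3<-Add2  regs: r0:Add1,r1:8,r2:1,r3:Add2
  c3: CDB Add1=16; issue SUB r1<-Add1  regs: r0:16,r1:Add1,r2:1,r3:Add2
  c4: CDB Add2=-6; issue MUL r3<-Mul1  regs: r0:16,r1:Add1,r2:1,r3:Mul1
  c5: issue MUL r0<-Mul2  regs: r0:Mul2,r1:Add1,r2:1,r3:Mul1
  c6: CDB Add1=22; stall  regs: r0:Mul2,r1:22,r2:1,r3:Mul1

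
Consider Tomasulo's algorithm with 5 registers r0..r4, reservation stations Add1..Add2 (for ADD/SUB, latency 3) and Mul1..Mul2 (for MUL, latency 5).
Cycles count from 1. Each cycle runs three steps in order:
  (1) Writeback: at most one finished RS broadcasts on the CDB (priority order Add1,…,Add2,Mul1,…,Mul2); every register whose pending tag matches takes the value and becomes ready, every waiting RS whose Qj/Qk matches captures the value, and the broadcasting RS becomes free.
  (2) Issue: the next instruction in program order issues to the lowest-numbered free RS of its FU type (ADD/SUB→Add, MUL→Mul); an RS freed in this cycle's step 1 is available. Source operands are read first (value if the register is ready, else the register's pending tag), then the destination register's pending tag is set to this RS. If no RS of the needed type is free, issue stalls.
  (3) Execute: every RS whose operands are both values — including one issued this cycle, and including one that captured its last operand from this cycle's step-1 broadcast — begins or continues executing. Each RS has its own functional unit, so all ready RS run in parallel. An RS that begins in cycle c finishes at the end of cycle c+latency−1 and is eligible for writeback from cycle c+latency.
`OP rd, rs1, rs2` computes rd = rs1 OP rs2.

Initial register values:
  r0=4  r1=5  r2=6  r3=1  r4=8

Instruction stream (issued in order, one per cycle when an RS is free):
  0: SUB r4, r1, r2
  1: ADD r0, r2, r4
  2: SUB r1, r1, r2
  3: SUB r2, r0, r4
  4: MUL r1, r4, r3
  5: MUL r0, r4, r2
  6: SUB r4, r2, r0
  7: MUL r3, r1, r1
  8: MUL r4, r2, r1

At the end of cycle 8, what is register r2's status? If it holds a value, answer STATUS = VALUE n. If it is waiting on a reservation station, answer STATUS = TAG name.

STATUS = TAG Add1

c1: issue SUB r4<-Add1 | r0:4,r1:5,r2:6,r3:1,r4:Add1
c2: issue ADD r0<-Add2 | r0:Add2,r1:5,r2:6,r3:1,r4:Add1
c3: stall | r0:Add2,r1:5,r2:6,r3:1,r4:Add1
c4: CDB Add1=-1; issue SUB r1<-Add1 | r0:Add2,r1:Add1,r2:6,r3:1,r4:-1
c5: stall | r0:Add2,r1:Add1,r2:6,r3:1,r4:-1
c6: stall | r0:Add2,r1:Add1,r2:6,r3:1,r4:-1
c7: CDB Add1=-1; issue SUB r2<-Add1 | r0:Add2,r1:-1,r2:Add1,r3:1,r4:-1
c8: CDB Add2=5; issue MUL r1<-Mul1 | r0:5,r1:Mul1,r2:Add1,r3:1,r4:-1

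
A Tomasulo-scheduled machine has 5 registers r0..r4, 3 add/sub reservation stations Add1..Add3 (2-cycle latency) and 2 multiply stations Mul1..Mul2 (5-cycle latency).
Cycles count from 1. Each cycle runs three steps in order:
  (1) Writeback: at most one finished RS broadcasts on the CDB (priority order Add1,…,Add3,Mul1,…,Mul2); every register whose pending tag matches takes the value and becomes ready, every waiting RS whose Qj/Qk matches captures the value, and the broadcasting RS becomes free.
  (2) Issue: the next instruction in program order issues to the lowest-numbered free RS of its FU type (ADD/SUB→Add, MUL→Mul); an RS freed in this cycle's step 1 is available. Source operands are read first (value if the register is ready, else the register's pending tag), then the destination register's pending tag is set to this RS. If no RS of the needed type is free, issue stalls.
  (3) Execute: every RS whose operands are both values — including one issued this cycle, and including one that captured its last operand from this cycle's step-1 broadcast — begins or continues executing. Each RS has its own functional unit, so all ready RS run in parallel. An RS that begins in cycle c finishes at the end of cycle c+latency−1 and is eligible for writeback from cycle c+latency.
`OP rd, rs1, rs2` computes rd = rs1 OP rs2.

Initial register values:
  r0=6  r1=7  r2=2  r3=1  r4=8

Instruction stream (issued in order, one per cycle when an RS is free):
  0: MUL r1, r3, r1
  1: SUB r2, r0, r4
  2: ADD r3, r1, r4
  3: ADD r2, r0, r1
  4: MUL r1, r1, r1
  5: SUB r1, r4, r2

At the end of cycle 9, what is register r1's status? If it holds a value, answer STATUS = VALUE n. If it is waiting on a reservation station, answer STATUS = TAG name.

STATUS = TAG Add3

  c1: issue MUL r1<-Mul1  regs: r0:6,r1:Mul1,r2:2,r3:1,r4:8
  c2: issue SUB r2<-Add1  regs: r0:6,r1:Mul1,r2:Add1,r3:1,r4:8
  c3: issue ADD r3<-Add2  regs: r0:6,r1:Mul1,r2:Add1,r3:Add2,r4:8
  c4: CDB Add1=-2; issue ADD r2<-Add1  regs: r0:6,r1:Mul1,r2:Add1,r3:Add2,r4:8
  c5: issue MUL r1<-Mul2  regs: r0:6,r1:Mul2,r2:Add1,r3:Add2,r4:8
  c6: CDB Mul1=7; issue SUB r1<-Add3  regs: r0:6,r1:Add3,r2:Add1,r3:Add2,r4:8
  c7: -  regs: r0:6,r1:Add3,r2:Add1,r3:Add2,r4:8
  c8: CDB Add1=13  regs: r0:6,r1:Add3,r2:13,r3:Add2,r4:8
  c9: CDB Add2=15  regs: r0:6,r1:Add3,r2:13,r3:15,r4:8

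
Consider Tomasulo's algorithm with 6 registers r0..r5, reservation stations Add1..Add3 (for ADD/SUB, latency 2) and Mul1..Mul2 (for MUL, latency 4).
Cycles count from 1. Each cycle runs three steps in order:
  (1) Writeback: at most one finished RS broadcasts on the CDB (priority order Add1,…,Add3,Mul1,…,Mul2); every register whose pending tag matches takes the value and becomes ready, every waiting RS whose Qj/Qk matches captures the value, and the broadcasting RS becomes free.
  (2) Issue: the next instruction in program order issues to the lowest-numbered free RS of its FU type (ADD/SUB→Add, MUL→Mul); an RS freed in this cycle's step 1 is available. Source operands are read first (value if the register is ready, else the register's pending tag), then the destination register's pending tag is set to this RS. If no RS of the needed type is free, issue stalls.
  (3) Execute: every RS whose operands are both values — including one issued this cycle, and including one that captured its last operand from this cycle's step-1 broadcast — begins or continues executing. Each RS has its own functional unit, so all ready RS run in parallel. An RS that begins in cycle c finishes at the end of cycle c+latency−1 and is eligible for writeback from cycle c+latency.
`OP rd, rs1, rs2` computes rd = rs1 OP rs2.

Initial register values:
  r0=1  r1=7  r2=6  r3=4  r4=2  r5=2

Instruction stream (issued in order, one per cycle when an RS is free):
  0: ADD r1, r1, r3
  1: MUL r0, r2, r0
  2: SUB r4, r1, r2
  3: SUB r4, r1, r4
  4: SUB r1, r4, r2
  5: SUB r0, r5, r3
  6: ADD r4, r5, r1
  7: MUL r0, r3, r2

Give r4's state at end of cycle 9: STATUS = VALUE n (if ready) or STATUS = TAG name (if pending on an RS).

cycle 1: issue ADD r1<-Add1 // r0:1,r1:Add1,r2:6,r3:4,r4:2,r5:2
cycle 2: issue MUL r0<-Mul1 // r0:Mul1,r1:Add1,r2:6,r3:4,r4:2,r5:2
cycle 3: CDB Add1=11; issue SUB r4<-Add1 // r0:Mul1,r1:11,r2:6,r3:4,r4:Add1,r5:2
cycle 4: issue SUB r4<-Add2 // r0:Mul1,r1:11,r2:6,r3:4,r4:Add2,r5:2
cycle 5: CDB Add1=5; issue SUB r1<-Add1 // r0:Mul1,r1:Add1,r2:6,r3:4,r4:Add2,r5:2
cycle 6: CDB Mul1=6; issue SUB r0<-Add3 // r0:Add3,r1:Add1,r2:6,r3:4,r4:Add2,r5:2
cycle 7: CDB Add2=6; issue ADD r4<-Add2 // r0:Add3,r1:Add1,r2:6,r3:4,r4:Add2,r5:2
cycle 8: CDB Add3=-2; issue MUL r0<-Mul1 // r0:Mul1,r1:Add1,r2:6,r3:4,r4:Add2,r5:2
cycle 9: CDB Add1=0 // r0:Mul1,r1:0,r2:6,r3:4,r4:Add2,r5:2

STATUS = TAG Add2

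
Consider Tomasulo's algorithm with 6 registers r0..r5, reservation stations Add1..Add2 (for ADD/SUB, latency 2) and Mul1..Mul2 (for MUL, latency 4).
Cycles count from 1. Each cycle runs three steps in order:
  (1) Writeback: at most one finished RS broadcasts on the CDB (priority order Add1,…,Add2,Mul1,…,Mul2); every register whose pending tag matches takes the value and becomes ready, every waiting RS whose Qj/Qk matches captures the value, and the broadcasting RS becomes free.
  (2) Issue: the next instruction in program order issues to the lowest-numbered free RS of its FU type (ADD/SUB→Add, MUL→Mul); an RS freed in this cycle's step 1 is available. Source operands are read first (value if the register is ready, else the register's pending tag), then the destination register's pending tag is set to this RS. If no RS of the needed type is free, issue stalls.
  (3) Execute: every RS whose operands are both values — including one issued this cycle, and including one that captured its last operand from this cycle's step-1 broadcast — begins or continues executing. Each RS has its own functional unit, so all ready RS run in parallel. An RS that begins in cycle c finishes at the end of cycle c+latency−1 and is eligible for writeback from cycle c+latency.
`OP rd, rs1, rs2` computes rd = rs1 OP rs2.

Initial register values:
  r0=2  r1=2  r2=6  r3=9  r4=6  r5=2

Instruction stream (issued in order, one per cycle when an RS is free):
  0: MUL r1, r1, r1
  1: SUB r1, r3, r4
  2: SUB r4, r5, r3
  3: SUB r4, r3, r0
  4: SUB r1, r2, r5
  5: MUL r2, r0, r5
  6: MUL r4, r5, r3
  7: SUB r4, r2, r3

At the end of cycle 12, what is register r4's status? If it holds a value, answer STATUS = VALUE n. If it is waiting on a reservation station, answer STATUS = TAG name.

STATUS = VALUE -5

  c1: issue MUL r1<-Mul1  regs: r0:2,r1:Mul1,r2:6,r3:9,r4:6,r5:2
  c2: issue SUB r1<-Add1  regs: r0:2,r1:Add1,r2:6,r3:9,r4:6,r5:2
  c3: issue SUB r4<-Add2  regs: r0:2,r1:Add1,r2:6,r3:9,r4:Add2,r5:2
  c4: CDB Add1=3; issue SUB r4<-Add1  regs: r0:2,r1:3,r2:6,r3:9,r4:Add1,r5:2
  c5: CDB Add2=-7; issue SUB r1<-Add2  regs: r0:2,r1:Add2,r2:6,r3:9,r4:Add1,r5:2
  c6: CDB Add1=7; issue MUL r2<-Mul2  regs: r0:2,r1:Add2,r2:Mul2,r3:9,r4:7,r5:2
  c7: CDB Add2=4; stall  regs: r0:2,r1:4,r2:Mul2,r3:9,r4:7,r5:2
  c8: CDB Mul1=4; issue MUL r4<-Mul1  regs: r0:2,r1:4,r2:Mul2,r3:9,r4:Mul1,r5:2
  c9: issue SUB r4<-Add1  regs: r0:2,r1:4,r2:Mul2,r3:9,r4:Add1,r5:2
  c10: CDB Mul2=4  regs: r0:2,r1:4,r2:4,r3:9,r4:Add1,r5:2
  c11: -  regs: r0:2,r1:4,r2:4,r3:9,r4:Add1,r5:2
  c12: CDB Add1=-5  regs: r0:2,r1:4,r2:4,r3:9,r4:-5,r5:2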